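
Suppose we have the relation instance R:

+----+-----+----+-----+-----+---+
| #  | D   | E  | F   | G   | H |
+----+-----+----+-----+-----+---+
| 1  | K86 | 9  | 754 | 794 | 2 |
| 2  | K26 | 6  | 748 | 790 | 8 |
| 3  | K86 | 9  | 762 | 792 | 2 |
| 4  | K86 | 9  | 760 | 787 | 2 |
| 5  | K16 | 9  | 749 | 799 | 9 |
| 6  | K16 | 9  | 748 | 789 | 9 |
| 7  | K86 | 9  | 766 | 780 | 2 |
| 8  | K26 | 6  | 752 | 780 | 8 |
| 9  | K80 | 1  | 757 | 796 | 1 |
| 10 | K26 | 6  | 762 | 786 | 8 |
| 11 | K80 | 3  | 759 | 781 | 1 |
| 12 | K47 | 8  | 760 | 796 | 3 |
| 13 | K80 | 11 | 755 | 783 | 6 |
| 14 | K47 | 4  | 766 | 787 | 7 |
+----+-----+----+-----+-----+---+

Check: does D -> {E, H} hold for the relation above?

No

D=K86: rows 1, 3, 4, 7 → {E,H} = (9, 2), (9, 2), (9, 2), (9, 2) ✓
D=K26: rows 2, 8, 10 → {E,H} = (6, 8), (6, 8), (6, 8) ✓
D=K16: rows 5, 6 → {E,H} = (9, 9), (9, 9) ✓
D=K80: rows 9, 11, 13 → {E,H} takes values {(1, 1), (3, 1), (11, 6)} — violation
D=K47: rows 12, 14 → {E,H} takes values {(8, 3), (4, 7)} — violation
Two rows agree on D but differ on {E, H}, so D -> {E, H} does not hold.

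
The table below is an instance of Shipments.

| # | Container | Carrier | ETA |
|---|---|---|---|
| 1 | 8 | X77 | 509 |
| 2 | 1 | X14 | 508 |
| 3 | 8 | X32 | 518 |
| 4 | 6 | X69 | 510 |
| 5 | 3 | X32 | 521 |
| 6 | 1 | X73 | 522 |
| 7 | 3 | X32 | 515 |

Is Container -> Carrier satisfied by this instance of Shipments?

No

Container=8: rows 1, 3 → Carrier takes values {X77, X32} — violation
Container=1: rows 2, 6 → Carrier takes values {X14, X73} — violation
Container=6: row 4 → Carrier = X69 ✓
Container=3: rows 5, 7 → Carrier = X32, X32 ✓
Two rows agree on Container but differ on Carrier, so Container -> Carrier does not hold.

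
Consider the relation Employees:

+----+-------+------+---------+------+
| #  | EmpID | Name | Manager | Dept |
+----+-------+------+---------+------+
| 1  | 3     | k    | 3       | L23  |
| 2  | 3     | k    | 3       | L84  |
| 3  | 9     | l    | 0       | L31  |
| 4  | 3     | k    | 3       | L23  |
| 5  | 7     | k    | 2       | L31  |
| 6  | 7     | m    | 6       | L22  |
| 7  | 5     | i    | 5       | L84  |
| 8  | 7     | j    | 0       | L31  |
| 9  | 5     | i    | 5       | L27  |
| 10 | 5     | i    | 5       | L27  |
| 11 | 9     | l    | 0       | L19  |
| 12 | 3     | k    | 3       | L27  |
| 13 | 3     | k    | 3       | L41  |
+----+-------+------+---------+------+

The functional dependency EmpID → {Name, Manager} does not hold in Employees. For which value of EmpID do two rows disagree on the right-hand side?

7

EmpID=3: rows 1, 2, 4, 12, 13 → {Name,Manager} = (k, 3), (k, 3), (k, 3), (k, 3), (k, 3) ✓
EmpID=9: rows 3, 11 → {Name,Manager} = (l, 0), (l, 0) ✓
EmpID=7: rows 5, 6, 8 → {Name,Manager} takes values {(k, 2), (m, 6), (j, 0)} — violation
EmpID=5: rows 7, 9, 10 → {Name,Manager} = (i, 5), (i, 5), (i, 5) ✓
The only EmpID value with inconsistent RHS is EmpID=7.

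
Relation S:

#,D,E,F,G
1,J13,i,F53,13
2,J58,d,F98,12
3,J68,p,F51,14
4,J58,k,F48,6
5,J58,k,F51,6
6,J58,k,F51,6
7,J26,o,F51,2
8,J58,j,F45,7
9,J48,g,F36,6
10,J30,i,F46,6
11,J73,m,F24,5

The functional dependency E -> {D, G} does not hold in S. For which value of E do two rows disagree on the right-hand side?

E=i: rows 1, 10 → {D,G} takes values {(J13, 13), (J30, 6)} — violation
E=d: row 2 → {D,G} = (J58, 12) ✓
E=p: row 3 → {D,G} = (J68, 14) ✓
E=k: rows 4, 5, 6 → {D,G} = (J58, 6), (J58, 6), (J58, 6) ✓
E=o: row 7 → {D,G} = (J26, 2) ✓
E=j: row 8 → {D,G} = (J58, 7) ✓
E=g: row 9 → {D,G} = (J48, 6) ✓
E=m: row 11 → {D,G} = (J73, 5) ✓
The only E value with inconsistent RHS is E=i.

i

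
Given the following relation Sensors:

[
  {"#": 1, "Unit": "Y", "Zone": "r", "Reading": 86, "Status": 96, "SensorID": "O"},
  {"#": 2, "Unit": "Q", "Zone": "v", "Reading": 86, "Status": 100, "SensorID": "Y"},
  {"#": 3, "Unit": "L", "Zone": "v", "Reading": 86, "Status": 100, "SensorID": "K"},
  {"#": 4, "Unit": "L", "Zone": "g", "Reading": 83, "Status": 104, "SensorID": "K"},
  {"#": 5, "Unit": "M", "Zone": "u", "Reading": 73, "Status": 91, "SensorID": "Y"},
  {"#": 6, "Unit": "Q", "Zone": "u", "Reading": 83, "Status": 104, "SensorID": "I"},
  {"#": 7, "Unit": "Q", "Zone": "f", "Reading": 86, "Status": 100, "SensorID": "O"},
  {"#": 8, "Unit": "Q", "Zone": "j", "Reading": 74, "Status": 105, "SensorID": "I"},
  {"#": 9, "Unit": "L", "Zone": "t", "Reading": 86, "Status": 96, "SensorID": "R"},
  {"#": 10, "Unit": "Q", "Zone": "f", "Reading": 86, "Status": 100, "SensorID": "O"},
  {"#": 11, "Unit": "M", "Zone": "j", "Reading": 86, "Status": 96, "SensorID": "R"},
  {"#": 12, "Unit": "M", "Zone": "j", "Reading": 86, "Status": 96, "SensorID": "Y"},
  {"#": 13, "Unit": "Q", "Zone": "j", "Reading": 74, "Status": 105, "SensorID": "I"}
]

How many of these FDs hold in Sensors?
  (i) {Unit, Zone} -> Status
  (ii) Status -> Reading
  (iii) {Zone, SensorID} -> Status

3

(i) {Unit, Zone} -> Status: every LHS value maps to a single RHS value — holds.
(ii) Status -> Reading: every LHS value maps to a single RHS value — holds.
(iii) {Zone, SensorID} -> Status: every LHS value maps to a single RHS value — holds.
3 of the 3 dependencies hold.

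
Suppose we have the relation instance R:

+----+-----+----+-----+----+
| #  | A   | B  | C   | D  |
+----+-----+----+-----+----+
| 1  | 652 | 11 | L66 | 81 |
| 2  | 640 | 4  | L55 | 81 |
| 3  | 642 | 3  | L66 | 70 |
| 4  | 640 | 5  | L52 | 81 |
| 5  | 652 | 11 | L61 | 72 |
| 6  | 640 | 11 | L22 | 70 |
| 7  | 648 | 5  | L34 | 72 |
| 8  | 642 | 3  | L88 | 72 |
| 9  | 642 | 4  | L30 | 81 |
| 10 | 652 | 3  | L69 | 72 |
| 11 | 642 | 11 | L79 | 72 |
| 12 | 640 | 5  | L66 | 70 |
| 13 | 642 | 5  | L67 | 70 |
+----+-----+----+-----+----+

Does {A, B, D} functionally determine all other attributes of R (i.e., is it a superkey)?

All 13 rows have distinct {A, B, D} values, so {A, B, D} → (all attributes) holds and {A, B, D} is a superkey.

Yes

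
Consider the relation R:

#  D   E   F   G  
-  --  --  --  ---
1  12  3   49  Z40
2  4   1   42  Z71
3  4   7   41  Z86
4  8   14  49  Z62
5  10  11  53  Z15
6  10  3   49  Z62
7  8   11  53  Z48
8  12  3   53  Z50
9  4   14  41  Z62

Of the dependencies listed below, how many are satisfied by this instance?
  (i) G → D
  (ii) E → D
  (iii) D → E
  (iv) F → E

0

(i) G → D: G=Z62: rows 4, 6, 9 → D takes values {8, 10, 4} — violation — fails.
(ii) E → D: E=3: rows 1, 6, 8 → D takes values {12, 10} — violation; E=14: rows 4, 9 → D takes values {8, 4} — violation; E=11: rows 5, 7 → D takes values {10, 8} — violation — fails.
(iii) D → E: D=4: rows 2, 3, 9 → E takes values {1, 7, 14} — violation; D=8: rows 4, 7 → E takes values {14, 11} — violation; D=10: rows 5, 6 → E takes values {11, 3} — violation — fails.
(iv) F → E: F=49: rows 1, 4, 6 → E takes values {3, 14} — violation; F=41: rows 3, 9 → E takes values {7, 14} — violation; F=53: rows 5, 7, 8 → E takes values {11, 3} — violation — fails.
None of the 4 dependencies hold.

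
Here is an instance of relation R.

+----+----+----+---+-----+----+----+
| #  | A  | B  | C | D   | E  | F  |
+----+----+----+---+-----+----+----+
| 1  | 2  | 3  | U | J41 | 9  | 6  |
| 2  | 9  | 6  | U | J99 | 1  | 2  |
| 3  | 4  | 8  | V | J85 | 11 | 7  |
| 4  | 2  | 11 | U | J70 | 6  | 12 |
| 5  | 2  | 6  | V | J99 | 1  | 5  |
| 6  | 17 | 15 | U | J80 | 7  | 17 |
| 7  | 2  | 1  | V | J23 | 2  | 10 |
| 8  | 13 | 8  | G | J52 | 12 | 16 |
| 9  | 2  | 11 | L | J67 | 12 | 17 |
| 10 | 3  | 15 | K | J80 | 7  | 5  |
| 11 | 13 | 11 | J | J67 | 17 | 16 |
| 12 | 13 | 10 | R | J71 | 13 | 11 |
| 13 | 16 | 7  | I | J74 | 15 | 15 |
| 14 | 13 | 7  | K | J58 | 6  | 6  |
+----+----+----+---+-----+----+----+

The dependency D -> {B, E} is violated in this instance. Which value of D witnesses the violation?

D=J41: row 1 → {B,E} = (3, 9) ✓
D=J99: rows 2, 5 → {B,E} = (6, 1), (6, 1) ✓
D=J85: row 3 → {B,E} = (8, 11) ✓
D=J70: row 4 → {B,E} = (11, 6) ✓
D=J80: rows 6, 10 → {B,E} = (15, 7), (15, 7) ✓
D=J23: row 7 → {B,E} = (1, 2) ✓
D=J52: row 8 → {B,E} = (8, 12) ✓
D=J67: rows 9, 11 → {B,E} takes values {(11, 12), (11, 17)} — violation
D=J71: row 12 → {B,E} = (10, 13) ✓
D=J74: row 13 → {B,E} = (7, 15) ✓
D=J58: row 14 → {B,E} = (7, 6) ✓
The only D value with inconsistent RHS is D=J67.

J67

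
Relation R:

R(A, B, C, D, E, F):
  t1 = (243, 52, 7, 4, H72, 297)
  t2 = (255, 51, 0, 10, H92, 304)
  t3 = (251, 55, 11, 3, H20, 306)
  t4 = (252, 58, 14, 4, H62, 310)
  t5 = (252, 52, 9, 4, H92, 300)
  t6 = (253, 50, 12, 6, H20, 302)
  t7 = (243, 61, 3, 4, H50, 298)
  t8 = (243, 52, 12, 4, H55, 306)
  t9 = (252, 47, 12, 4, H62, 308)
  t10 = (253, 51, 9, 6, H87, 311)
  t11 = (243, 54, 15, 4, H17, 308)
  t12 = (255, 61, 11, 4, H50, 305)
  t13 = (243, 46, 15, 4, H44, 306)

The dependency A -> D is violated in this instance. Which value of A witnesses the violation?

255

A=243: rows 1, 7, 8, 11, 13 → D = 4, 4, 4, 4, 4 ✓
A=255: rows 2, 12 → D takes values {10, 4} — violation
A=251: row 3 → D = 3 ✓
A=252: rows 4, 5, 9 → D = 4, 4, 4 ✓
A=253: rows 6, 10 → D = 6, 6 ✓
The only A value with inconsistent D is A=255.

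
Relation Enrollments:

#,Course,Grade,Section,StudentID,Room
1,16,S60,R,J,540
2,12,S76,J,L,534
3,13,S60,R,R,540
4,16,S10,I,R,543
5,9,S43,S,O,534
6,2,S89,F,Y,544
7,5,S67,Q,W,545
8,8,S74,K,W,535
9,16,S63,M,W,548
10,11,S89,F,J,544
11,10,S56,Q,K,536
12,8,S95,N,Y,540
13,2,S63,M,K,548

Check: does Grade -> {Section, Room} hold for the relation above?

Yes

Grade=S60: rows 1, 3 → {Section,Room} = (R, 540), (R, 540) ✓
Grade=S76: row 2 → {Section,Room} = (J, 534) ✓
Grade=S10: row 4 → {Section,Room} = (I, 543) ✓
Grade=S43: row 5 → {Section,Room} = (S, 534) ✓
Grade=S89: rows 6, 10 → {Section,Room} = (F, 544), (F, 544) ✓
Grade=S67: row 7 → {Section,Room} = (Q, 545) ✓
Grade=S74: row 8 → {Section,Room} = (K, 535) ✓
Grade=S63: rows 9, 13 → {Section,Room} = (M, 548), (M, 548) ✓
Grade=S56: row 11 → {Section,Room} = (Q, 536) ✓
Grade=S95: row 12 → {Section,Room} = (N, 540) ✓
Every Grade value is associated with a single {Section, Room} value, so Grade -> {Section, Room} holds.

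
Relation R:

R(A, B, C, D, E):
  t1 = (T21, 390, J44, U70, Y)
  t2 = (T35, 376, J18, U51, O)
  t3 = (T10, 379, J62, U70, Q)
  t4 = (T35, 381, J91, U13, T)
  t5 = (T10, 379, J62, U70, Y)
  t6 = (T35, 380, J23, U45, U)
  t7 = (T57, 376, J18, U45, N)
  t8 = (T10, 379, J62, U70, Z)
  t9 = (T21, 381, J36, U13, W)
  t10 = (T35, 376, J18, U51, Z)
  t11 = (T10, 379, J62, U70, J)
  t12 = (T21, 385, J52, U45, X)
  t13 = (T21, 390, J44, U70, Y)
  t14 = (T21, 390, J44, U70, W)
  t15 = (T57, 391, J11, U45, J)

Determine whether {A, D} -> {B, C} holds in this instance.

(A=T21, D=U70): rows 1, 13, 14 → {B,C} = (390, J44), (390, J44), (390, J44) ✓
(A=T35, D=U51): rows 2, 10 → {B,C} = (376, J18), (376, J18) ✓
(A=T10, D=U70): rows 3, 5, 8, 11 → {B,C} = (379, J62), (379, J62), (379, J62), (379, J62) ✓
(A=T35, D=U13): row 4 → {B,C} = (381, J91) ✓
(A=T35, D=U45): row 6 → {B,C} = (380, J23) ✓
(A=T57, D=U45): rows 7, 15 → {B,C} takes values {(376, J18), (391, J11)} — violation
(A=T21, D=U13): row 9 → {B,C} = (381, J36) ✓
(A=T21, D=U45): row 12 → {B,C} = (385, J52) ✓
Two rows agree on {A, D} but differ on {B, C}, so {A, D} -> {B, C} does not hold.

No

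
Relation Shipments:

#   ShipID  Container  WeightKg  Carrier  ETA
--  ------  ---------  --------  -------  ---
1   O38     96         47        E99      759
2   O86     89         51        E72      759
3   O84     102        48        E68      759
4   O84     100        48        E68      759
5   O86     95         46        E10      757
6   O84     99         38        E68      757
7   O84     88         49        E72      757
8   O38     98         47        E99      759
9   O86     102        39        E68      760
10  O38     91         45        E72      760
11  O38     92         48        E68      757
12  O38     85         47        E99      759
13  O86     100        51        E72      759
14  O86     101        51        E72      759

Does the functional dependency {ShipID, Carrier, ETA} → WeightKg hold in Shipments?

(ShipID=O38, Carrier=E99, ETA=759): rows 1, 8, 12 → WeightKg = 47, 47, 47 ✓
(ShipID=O86, Carrier=E72, ETA=759): rows 2, 13, 14 → WeightKg = 51, 51, 51 ✓
(ShipID=O84, Carrier=E68, ETA=759): rows 3, 4 → WeightKg = 48, 48 ✓
(ShipID=O86, Carrier=E10, ETA=757): row 5 → WeightKg = 46 ✓
(ShipID=O84, Carrier=E68, ETA=757): row 6 → WeightKg = 38 ✓
(ShipID=O84, Carrier=E72, ETA=757): row 7 → WeightKg = 49 ✓
(ShipID=O86, Carrier=E68, ETA=760): row 9 → WeightKg = 39 ✓
(ShipID=O38, Carrier=E72, ETA=760): row 10 → WeightKg = 45 ✓
(ShipID=O38, Carrier=E68, ETA=757): row 11 → WeightKg = 48 ✓
Every {ShipID, Carrier, ETA} value is associated with a single WeightKg value, so {ShipID, Carrier, ETA} → WeightKg holds.

Yes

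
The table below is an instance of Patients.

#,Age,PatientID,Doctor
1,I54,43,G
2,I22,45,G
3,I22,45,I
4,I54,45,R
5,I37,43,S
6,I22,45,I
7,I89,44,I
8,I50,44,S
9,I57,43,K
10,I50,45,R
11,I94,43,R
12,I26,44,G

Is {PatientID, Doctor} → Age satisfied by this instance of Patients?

(PatientID=43, Doctor=G): row 1 → Age = I54 ✓
(PatientID=45, Doctor=G): row 2 → Age = I22 ✓
(PatientID=45, Doctor=I): rows 3, 6 → Age = I22, I22 ✓
(PatientID=45, Doctor=R): rows 4, 10 → Age takes values {I54, I50} — violation
(PatientID=43, Doctor=S): row 5 → Age = I37 ✓
(PatientID=44, Doctor=I): row 7 → Age = I89 ✓
(PatientID=44, Doctor=S): row 8 → Age = I50 ✓
(PatientID=43, Doctor=K): row 9 → Age = I57 ✓
(PatientID=43, Doctor=R): row 11 → Age = I94 ✓
(PatientID=44, Doctor=G): row 12 → Age = I26 ✓
Two rows agree on {PatientID, Doctor} but differ on Age, so {PatientID, Doctor} → Age does not hold.

No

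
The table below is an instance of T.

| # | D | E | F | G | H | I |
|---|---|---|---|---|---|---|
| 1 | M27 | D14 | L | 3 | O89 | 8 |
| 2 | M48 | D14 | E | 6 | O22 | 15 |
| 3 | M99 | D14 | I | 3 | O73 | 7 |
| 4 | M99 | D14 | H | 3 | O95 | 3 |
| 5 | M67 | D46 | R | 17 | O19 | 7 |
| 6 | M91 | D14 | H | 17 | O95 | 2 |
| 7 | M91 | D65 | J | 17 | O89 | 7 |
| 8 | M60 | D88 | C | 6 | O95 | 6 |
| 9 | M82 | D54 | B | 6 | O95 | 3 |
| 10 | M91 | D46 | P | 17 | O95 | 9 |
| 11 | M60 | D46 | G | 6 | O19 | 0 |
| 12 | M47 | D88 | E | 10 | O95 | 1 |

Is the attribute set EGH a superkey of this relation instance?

Yes

All 12 rows have distinct EGH values, so EGH → (all attributes) holds and EGH is a superkey.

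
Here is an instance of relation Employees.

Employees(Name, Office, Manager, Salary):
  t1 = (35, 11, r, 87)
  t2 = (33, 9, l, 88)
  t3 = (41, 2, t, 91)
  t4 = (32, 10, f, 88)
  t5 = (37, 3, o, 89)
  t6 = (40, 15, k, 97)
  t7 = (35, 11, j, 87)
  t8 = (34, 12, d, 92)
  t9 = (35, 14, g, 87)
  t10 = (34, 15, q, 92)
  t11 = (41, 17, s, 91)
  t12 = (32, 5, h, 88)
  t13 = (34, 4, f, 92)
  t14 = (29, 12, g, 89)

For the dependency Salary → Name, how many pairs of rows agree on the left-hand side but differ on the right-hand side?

3

Salary=87: all 3 rows agree on Name — 0 pairs.
Salary=88: violating pairs (2,4), (2,12) — 2 pairs.
Salary=91: all 2 rows agree on Name — 0 pairs.
Salary=89: violating pairs (5,14) — 1 pair.
Salary=92: all 3 rows agree on Name — 0 pairs.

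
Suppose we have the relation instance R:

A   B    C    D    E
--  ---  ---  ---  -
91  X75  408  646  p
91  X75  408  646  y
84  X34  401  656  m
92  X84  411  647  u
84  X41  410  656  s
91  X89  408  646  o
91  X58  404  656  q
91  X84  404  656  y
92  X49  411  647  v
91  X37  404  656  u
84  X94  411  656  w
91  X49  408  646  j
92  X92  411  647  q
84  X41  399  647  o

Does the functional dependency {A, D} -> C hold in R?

No

(A=91, D=646): 4 rows → C = 408, 408, 408, 408 ✓
(A=84, D=656): 3 rows → C takes values {401, 410, 411} — violation
(A=92, D=647): 3 rows → C = 411, 411, 411 ✓
(A=91, D=656): 3 rows → C = 404, 404, 404 ✓
(A=84, D=647): 1 row → C = 399 ✓
Two rows agree on {A, D} but differ on C, so {A, D} -> C does not hold.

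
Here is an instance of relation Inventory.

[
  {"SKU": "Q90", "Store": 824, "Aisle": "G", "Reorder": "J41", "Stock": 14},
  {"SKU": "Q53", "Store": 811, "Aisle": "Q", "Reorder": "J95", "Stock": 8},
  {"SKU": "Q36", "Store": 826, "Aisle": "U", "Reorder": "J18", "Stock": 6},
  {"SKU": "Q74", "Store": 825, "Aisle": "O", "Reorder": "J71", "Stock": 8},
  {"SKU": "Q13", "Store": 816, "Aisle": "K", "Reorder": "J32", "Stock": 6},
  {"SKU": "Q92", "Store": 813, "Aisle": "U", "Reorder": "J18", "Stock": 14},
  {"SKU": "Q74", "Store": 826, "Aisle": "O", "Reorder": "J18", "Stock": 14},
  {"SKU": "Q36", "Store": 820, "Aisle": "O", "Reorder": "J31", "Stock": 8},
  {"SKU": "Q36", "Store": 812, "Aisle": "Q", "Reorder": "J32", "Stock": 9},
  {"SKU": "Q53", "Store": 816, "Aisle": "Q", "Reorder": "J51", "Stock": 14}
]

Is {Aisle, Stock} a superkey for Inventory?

No

Two distinct rows share (Aisle=O, Stock=8), so {Aisle, Stock} does not determine every attribute — not a superkey.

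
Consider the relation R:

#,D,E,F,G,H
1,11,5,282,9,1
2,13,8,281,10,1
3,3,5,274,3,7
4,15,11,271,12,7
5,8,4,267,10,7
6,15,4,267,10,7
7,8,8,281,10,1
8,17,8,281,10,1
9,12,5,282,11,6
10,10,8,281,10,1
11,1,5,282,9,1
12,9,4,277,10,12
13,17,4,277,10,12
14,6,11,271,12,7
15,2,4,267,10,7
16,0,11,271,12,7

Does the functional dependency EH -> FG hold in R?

Yes

(E=5, H=1): rows 1, 11 → {F,G} = (282, 9), (282, 9) ✓
(E=8, H=1): rows 2, 7, 8, 10 → {F,G} = (281, 10), (281, 10), (281, 10), (281, 10) ✓
(E=5, H=7): row 3 → {F,G} = (274, 3) ✓
(E=11, H=7): rows 4, 14, 16 → {F,G} = (271, 12), (271, 12), (271, 12) ✓
(E=4, H=7): rows 5, 6, 15 → {F,G} = (267, 10), (267, 10), (267, 10) ✓
(E=5, H=6): row 9 → {F,G} = (282, 11) ✓
(E=4, H=12): rows 12, 13 → {F,G} = (277, 10), (277, 10) ✓
Every EH value is associated with a single FG value, so EH -> FG holds.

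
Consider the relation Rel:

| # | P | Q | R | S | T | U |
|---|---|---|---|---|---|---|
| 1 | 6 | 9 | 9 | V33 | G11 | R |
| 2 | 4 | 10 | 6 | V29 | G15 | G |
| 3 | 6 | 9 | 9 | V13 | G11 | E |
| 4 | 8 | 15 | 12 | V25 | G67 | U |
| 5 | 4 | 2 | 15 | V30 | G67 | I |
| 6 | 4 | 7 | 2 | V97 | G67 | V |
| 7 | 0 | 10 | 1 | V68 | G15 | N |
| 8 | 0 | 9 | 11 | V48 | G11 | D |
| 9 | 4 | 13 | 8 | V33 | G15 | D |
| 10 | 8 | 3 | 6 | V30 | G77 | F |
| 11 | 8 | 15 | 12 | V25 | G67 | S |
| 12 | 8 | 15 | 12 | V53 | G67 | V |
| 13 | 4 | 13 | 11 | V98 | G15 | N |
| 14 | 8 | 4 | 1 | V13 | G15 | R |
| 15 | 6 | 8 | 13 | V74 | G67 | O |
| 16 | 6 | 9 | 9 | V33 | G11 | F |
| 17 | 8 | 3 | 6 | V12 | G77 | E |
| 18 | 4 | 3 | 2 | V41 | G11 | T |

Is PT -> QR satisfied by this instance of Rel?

No

(P=6, T=G11): rows 1, 3, 16 → {Q,R} = (9, 9), (9, 9), (9, 9) ✓
(P=4, T=G15): rows 2, 9, 13 → {Q,R} takes values {(10, 6), (13, 8), (13, 11)} — violation
(P=8, T=G67): rows 4, 11, 12 → {Q,R} = (15, 12), (15, 12), (15, 12) ✓
(P=4, T=G67): rows 5, 6 → {Q,R} takes values {(2, 15), (7, 2)} — violation
(P=0, T=G15): row 7 → {Q,R} = (10, 1) ✓
(P=0, T=G11): row 8 → {Q,R} = (9, 11) ✓
(P=8, T=G77): rows 10, 17 → {Q,R} = (3, 6), (3, 6) ✓
(P=8, T=G15): row 14 → {Q,R} = (4, 1) ✓
(P=6, T=G67): row 15 → {Q,R} = (8, 13) ✓
(P=4, T=G11): row 18 → {Q,R} = (3, 2) ✓
Two rows agree on PT but differ on QR, so PT -> QR does not hold.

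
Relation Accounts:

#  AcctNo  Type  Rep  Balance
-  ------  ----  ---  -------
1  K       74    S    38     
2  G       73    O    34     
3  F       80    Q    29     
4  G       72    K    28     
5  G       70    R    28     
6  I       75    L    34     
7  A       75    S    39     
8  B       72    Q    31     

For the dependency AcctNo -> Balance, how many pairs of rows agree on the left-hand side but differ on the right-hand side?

AcctNo=G: violating pairs (2,4), (2,5) — 2 pairs.

2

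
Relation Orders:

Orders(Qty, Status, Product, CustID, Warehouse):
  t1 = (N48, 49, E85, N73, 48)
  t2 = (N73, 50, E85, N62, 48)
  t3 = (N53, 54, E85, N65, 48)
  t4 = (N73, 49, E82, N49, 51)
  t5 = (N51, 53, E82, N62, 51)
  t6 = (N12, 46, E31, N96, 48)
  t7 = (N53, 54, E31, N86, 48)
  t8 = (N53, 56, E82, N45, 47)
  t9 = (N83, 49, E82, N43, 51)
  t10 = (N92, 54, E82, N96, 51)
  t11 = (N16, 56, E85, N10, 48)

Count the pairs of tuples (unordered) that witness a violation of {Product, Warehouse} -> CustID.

13

(Product=E85, Warehouse=48): violating pairs (1,2), (1,3), (1,11), (2,3), (2,11), (3,11) — 6 pairs.
(Product=E82, Warehouse=51): violating pairs (4,5), (4,9), (4,10), (5,9), (5,10), (9,10) — 6 pairs.
(Product=E31, Warehouse=48): violating pairs (6,7) — 1 pair.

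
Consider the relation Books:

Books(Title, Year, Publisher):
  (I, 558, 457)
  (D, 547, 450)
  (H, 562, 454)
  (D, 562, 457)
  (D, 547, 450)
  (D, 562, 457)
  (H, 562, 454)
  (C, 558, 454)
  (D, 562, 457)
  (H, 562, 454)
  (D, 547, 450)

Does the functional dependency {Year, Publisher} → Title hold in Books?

(Year=558, Publisher=457): 1 row → Title = I ✓
(Year=547, Publisher=450): 3 rows → Title = D, D, D ✓
(Year=562, Publisher=454): 3 rows → Title = H, H, H ✓
(Year=562, Publisher=457): 3 rows → Title = D, D, D ✓
(Year=558, Publisher=454): 1 row → Title = C ✓
Every {Year, Publisher} value is associated with a single Title value, so {Year, Publisher} → Title holds.

Yes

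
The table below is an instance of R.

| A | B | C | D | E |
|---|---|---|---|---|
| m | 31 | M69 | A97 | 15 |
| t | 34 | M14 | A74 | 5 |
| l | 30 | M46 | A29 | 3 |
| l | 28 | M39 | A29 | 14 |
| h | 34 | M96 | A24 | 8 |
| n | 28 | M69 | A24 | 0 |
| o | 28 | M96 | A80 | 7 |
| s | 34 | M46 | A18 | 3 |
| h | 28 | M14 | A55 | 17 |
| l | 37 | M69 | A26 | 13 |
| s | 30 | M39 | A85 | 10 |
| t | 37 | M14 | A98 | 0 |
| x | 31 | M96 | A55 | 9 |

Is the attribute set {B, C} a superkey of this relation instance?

Yes

All 13 rows have distinct {B, C} values, so {B, C} → (all attributes) holds and {B, C} is a superkey.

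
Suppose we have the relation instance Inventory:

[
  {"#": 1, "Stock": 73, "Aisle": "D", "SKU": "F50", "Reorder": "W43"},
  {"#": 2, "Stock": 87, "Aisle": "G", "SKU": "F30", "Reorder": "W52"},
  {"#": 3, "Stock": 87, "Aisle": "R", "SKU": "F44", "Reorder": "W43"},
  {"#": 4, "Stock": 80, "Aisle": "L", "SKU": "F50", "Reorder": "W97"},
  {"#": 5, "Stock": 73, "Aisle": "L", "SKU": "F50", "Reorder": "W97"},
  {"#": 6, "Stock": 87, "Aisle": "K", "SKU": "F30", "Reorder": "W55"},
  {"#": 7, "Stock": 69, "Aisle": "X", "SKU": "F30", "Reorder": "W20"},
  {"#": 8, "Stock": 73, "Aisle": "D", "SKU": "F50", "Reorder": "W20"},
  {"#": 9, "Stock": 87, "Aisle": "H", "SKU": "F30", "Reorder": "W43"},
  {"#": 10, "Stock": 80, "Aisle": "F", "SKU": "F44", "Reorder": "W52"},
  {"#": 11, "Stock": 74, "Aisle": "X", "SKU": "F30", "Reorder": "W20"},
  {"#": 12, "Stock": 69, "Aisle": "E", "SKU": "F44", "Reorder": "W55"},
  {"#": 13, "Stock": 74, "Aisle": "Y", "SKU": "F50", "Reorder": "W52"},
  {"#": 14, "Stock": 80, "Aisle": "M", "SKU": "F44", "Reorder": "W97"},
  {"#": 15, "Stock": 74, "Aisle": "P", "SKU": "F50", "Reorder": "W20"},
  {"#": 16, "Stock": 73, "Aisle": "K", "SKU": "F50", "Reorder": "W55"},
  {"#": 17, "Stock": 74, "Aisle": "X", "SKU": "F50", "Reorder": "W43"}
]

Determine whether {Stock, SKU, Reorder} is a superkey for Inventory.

Yes

All 17 rows have distinct {Stock, SKU, Reorder} values, so {Stock, SKU, Reorder} → (all attributes) holds and {Stock, SKU, Reorder} is a superkey.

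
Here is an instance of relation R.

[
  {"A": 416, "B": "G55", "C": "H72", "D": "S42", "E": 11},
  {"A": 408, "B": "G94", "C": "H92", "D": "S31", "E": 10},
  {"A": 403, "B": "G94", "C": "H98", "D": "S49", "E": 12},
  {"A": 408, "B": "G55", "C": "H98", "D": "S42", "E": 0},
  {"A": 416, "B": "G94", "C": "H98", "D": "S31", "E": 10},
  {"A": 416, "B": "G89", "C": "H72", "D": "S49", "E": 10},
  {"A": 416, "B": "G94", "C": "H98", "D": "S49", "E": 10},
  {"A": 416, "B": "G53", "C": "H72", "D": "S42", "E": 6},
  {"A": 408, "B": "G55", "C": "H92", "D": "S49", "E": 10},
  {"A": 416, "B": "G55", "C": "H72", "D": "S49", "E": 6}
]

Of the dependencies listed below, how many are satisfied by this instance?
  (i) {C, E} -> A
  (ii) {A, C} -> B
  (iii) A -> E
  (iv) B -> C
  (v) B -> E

(i) {C, E} -> A: every LHS value maps to a single RHS value — holds.
(ii) {A, C} -> B: (A=416, C=H72): 4 rows → B takes values {G55, G89, G53} — violation; (A=408, C=H92): 2 rows → B takes values {G94, G55} — violation — fails.
(iii) A -> E: A=416: 6 rows → E takes values {11, 10, 6} — violation; A=408: 3 rows → E takes values {10, 0} — violation — fails.
(iv) B -> C: B=G55: 4 rows → C takes values {H72, H98, H92} — violation; B=G94: 4 rows → C takes values {H92, H98} — violation — fails.
(v) B -> E: B=G55: 4 rows → E takes values {11, 0, 10, 6} — violation; B=G94: 4 rows → E takes values {10, 12} — violation — fails.
1 of the 5 dependencies holds.

1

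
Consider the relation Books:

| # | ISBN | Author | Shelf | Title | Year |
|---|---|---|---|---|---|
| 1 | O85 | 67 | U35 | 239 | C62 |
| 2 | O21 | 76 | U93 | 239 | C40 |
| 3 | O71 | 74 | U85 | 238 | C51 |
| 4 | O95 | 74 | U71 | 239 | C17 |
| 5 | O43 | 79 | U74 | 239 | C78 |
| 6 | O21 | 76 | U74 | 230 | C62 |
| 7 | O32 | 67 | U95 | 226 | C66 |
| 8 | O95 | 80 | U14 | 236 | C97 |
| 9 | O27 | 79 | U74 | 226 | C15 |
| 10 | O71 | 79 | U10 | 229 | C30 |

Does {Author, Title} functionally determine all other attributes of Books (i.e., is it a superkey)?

Yes

All 10 rows have distinct {Author, Title} values, so {Author, Title} → (all attributes) holds and {Author, Title} is a superkey.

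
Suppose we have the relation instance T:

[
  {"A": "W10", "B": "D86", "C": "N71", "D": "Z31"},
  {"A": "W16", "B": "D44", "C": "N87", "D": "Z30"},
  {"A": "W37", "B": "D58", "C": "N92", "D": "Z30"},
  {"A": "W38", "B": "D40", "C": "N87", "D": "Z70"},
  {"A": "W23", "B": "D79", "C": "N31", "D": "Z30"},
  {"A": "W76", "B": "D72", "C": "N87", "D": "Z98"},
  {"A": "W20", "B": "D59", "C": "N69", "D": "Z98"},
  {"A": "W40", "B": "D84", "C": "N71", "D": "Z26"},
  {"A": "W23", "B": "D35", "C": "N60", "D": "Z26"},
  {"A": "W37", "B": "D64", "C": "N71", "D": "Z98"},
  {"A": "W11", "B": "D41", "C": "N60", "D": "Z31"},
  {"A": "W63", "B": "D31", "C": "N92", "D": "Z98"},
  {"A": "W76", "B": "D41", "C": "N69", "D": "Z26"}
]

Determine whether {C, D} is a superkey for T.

Yes

All 13 rows have distinct {C, D} values, so {C, D} → (all attributes) holds and {C, D} is a superkey.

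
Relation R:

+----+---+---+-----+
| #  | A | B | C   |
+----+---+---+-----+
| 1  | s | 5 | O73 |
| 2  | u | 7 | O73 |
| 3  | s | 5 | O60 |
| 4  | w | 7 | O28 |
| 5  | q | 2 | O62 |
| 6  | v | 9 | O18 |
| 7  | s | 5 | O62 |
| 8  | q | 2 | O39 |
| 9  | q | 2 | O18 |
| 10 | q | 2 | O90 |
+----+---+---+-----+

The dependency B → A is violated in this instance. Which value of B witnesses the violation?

B=5: rows 1, 3, 7 → A = s, s, s ✓
B=7: rows 2, 4 → A takes values {u, w} — violation
B=2: rows 5, 8, 9, 10 → A = q, q, q, q ✓
B=9: row 6 → A = v ✓
The only B value with inconsistent A is B=7.

7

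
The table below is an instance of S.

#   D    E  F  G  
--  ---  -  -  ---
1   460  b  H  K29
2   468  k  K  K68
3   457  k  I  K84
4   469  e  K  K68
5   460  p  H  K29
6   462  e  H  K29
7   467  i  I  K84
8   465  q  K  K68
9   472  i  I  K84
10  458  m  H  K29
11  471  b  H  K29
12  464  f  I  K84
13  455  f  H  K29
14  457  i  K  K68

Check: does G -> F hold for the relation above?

G=K29: rows 1, 5, 6, 10, 11, 13 → F = H, H, H, H, H, H ✓
G=K68: rows 2, 4, 8, 14 → F = K, K, K, K ✓
G=K84: rows 3, 7, 9, 12 → F = I, I, I, I ✓
Every G value is associated with a single F value, so G -> F holds.

Yes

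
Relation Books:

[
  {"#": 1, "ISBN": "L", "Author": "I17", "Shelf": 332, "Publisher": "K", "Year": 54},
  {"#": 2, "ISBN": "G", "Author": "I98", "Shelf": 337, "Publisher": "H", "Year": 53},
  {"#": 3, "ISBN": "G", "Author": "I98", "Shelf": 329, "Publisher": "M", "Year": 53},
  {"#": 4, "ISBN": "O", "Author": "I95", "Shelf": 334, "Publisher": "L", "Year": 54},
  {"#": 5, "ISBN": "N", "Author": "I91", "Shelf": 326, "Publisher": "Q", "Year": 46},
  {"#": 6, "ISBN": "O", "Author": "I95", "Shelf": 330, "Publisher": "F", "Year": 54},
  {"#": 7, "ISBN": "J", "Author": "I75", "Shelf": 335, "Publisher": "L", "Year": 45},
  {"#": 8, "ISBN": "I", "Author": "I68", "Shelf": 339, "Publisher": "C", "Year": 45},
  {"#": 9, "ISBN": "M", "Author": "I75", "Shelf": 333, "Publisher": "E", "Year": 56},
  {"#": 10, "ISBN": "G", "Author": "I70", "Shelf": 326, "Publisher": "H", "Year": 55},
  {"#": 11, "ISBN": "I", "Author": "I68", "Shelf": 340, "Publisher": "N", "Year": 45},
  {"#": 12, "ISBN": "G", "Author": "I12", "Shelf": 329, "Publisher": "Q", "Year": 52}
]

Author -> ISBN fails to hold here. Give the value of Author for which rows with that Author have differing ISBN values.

Author=I17: row 1 → ISBN = L ✓
Author=I98: rows 2, 3 → ISBN = G, G ✓
Author=I95: rows 4, 6 → ISBN = O, O ✓
Author=I91: row 5 → ISBN = N ✓
Author=I75: rows 7, 9 → ISBN takes values {J, M} — violation
Author=I68: rows 8, 11 → ISBN = I, I ✓
Author=I70: row 10 → ISBN = G ✓
Author=I12: row 12 → ISBN = G ✓
The only Author value with inconsistent ISBN is Author=I75.

I75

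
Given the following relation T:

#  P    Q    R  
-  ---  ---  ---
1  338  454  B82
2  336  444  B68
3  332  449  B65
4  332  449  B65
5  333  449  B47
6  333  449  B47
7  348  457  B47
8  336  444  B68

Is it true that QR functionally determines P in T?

Yes

(Q=454, R=B82): row 1 → P = 338 ✓
(Q=444, R=B68): rows 2, 8 → P = 336, 336 ✓
(Q=449, R=B65): rows 3, 4 → P = 332, 332 ✓
(Q=449, R=B47): rows 5, 6 → P = 333, 333 ✓
(Q=457, R=B47): row 7 → P = 348 ✓
Every QR value is associated with a single P value, so QR -> P holds.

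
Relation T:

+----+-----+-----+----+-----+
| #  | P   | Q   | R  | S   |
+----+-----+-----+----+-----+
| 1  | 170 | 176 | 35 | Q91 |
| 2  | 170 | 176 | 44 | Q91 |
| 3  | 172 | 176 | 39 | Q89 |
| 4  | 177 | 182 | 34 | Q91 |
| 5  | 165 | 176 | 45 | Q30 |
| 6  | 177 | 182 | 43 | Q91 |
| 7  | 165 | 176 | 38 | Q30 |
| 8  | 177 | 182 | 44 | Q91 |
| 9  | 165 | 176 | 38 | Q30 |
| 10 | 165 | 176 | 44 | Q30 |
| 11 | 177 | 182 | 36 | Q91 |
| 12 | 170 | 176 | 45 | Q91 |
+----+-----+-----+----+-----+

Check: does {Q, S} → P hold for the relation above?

(Q=176, S=Q91): rows 1, 2, 12 → P = 170, 170, 170 ✓
(Q=176, S=Q89): row 3 → P = 172 ✓
(Q=182, S=Q91): rows 4, 6, 8, 11 → P = 177, 177, 177, 177 ✓
(Q=176, S=Q30): rows 5, 7, 9, 10 → P = 165, 165, 165, 165 ✓
Every {Q, S} value is associated with a single P value, so {Q, S} → P holds.

Yes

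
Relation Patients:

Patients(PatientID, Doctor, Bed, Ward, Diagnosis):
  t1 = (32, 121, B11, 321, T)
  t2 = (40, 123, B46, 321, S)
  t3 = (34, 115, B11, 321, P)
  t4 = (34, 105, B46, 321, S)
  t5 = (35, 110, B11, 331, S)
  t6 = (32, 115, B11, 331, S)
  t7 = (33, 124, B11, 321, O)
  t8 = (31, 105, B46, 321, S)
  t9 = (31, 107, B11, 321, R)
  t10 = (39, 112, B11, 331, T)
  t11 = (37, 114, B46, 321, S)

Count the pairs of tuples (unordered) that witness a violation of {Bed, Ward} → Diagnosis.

(Bed=B11, Ward=321): violating pairs (1,3), (1,7), (1,9), (3,7), (3,9), (7,9) — 6 pairs.
(Bed=B46, Ward=321): all 4 rows agree on Diagnosis — 0 pairs.
(Bed=B11, Ward=331): violating pairs (5,10), (6,10) — 2 pairs.

8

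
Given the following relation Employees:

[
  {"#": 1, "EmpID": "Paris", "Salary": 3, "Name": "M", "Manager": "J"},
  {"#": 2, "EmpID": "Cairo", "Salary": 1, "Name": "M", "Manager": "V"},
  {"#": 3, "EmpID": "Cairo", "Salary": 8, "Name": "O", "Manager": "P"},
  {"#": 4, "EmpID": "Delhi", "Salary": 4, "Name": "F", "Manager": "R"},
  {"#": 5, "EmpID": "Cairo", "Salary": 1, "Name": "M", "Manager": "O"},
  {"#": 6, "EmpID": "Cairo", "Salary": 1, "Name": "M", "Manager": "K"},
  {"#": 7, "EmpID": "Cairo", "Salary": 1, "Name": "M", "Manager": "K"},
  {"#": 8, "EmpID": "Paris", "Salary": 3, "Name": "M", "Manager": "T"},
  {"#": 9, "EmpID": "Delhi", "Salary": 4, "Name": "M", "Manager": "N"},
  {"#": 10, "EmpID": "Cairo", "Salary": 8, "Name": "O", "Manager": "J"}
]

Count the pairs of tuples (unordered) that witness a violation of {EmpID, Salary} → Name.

1

(EmpID=Paris, Salary=3): all 2 rows agree on Name — 0 pairs.
(EmpID=Cairo, Salary=1): all 4 rows agree on Name — 0 pairs.
(EmpID=Cairo, Salary=8): all 2 rows agree on Name — 0 pairs.
(EmpID=Delhi, Salary=4): violating pairs (4,9) — 1 pair.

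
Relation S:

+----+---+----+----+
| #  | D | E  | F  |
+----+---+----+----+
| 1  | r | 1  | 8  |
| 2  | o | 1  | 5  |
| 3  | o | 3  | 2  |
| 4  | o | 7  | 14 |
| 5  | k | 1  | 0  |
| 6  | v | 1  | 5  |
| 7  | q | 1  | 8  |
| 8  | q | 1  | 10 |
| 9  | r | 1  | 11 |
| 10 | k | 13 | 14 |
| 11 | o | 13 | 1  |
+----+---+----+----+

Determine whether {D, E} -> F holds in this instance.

No

(D=r, E=1): rows 1, 9 → F takes values {8, 11} — violation
(D=o, E=1): row 2 → F = 5 ✓
(D=o, E=3): row 3 → F = 2 ✓
(D=o, E=7): row 4 → F = 14 ✓
(D=k, E=1): row 5 → F = 0 ✓
(D=v, E=1): row 6 → F = 5 ✓
(D=q, E=1): rows 7, 8 → F takes values {8, 10} — violation
(D=k, E=13): row 10 → F = 14 ✓
(D=o, E=13): row 11 → F = 1 ✓
Two rows agree on {D, E} but differ on F, so {D, E} -> F does not hold.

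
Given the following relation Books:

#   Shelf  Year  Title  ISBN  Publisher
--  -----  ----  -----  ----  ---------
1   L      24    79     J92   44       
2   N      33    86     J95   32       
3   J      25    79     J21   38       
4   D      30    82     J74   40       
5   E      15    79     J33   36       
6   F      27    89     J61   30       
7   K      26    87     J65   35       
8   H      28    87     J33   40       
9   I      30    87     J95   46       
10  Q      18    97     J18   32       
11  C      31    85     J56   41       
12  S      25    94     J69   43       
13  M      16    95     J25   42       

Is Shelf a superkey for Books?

Yes

All 13 rows have distinct Shelf values, so Shelf → (all attributes) holds and Shelf is a superkey.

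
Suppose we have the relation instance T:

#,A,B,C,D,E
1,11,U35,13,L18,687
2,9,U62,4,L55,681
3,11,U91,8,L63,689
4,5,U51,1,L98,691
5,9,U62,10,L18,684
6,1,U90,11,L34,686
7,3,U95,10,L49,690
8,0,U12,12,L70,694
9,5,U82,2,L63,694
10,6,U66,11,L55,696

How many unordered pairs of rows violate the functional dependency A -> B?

A=11: violating pairs (1,3) — 1 pair.
A=9: all 2 rows agree on B — 0 pairs.
A=5: violating pairs (4,9) — 1 pair.

2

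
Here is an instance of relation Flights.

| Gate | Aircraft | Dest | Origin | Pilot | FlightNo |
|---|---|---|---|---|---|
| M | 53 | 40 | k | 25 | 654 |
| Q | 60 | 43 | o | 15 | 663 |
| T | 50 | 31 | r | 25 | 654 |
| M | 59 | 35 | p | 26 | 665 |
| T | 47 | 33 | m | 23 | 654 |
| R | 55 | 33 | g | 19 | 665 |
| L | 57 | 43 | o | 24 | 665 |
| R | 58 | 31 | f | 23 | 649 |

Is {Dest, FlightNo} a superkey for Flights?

Yes

All 8 rows have distinct {Dest, FlightNo} values, so {Dest, FlightNo} → (all attributes) holds and {Dest, FlightNo} is a superkey.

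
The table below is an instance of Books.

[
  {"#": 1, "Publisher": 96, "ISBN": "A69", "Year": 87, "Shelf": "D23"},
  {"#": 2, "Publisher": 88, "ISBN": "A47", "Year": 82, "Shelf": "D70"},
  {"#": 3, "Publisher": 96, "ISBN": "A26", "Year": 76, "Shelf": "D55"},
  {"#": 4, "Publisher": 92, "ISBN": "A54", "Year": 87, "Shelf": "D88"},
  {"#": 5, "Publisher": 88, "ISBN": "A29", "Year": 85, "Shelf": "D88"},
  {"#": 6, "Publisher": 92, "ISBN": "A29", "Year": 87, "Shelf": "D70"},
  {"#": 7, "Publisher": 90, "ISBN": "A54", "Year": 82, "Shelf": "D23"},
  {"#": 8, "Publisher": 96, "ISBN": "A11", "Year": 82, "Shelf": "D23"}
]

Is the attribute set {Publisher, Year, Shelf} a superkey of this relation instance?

Yes

All 8 rows have distinct {Publisher, Year, Shelf} values, so {Publisher, Year, Shelf} → (all attributes) holds and {Publisher, Year, Shelf} is a superkey.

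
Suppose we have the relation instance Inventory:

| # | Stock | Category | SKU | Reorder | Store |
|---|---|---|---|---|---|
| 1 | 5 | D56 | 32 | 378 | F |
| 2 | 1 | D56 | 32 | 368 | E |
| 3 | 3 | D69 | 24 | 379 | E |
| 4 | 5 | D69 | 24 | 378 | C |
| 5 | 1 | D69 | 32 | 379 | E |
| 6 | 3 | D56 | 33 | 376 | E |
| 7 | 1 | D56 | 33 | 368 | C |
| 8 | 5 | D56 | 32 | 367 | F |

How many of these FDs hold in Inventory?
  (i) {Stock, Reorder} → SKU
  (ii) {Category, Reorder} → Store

(i) {Stock, Reorder} → SKU: (Stock=5, Reorder=378): rows 1, 4 → SKU takes values {32, 24} — violation; (Stock=1, Reorder=368): rows 2, 7 → SKU takes values {32, 33} — violation — fails.
(ii) {Category, Reorder} → Store: (Category=D56, Reorder=368): rows 2, 7 → Store takes values {E, C} — violation — fails.
None of the 2 dependencies hold.

0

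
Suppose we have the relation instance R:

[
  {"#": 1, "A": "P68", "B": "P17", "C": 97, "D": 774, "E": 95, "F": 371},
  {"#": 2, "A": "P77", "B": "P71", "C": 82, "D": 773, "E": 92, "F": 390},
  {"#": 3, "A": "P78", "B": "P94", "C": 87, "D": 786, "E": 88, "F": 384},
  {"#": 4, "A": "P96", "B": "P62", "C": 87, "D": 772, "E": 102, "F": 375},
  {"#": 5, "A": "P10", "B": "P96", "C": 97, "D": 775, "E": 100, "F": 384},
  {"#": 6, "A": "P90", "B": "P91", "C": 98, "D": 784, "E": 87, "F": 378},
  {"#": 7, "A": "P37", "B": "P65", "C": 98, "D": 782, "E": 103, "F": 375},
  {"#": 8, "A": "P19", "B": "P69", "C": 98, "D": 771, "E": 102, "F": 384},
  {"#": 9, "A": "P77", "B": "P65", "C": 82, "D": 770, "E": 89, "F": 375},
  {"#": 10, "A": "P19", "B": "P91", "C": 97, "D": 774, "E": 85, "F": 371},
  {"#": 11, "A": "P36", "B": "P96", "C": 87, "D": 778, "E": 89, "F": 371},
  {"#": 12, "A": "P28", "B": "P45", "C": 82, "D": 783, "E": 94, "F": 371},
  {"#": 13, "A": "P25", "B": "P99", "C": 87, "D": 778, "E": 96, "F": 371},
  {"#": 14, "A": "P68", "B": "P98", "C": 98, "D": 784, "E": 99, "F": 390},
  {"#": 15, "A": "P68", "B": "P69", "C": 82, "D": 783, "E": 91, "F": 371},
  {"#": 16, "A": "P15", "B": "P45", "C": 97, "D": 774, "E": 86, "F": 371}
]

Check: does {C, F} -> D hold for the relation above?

Yes

(C=97, F=371): rows 1, 10, 16 → D = 774, 774, 774 ✓
(C=82, F=390): row 2 → D = 773 ✓
(C=87, F=384): row 3 → D = 786 ✓
(C=87, F=375): row 4 → D = 772 ✓
(C=97, F=384): row 5 → D = 775 ✓
(C=98, F=378): row 6 → D = 784 ✓
(C=98, F=375): row 7 → D = 782 ✓
(C=98, F=384): row 8 → D = 771 ✓
(C=82, F=375): row 9 → D = 770 ✓
(C=87, F=371): rows 11, 13 → D = 778, 778 ✓
(C=82, F=371): rows 12, 15 → D = 783, 783 ✓
(C=98, F=390): row 14 → D = 784 ✓
Every {C, F} value is associated with a single D value, so {C, F} -> D holds.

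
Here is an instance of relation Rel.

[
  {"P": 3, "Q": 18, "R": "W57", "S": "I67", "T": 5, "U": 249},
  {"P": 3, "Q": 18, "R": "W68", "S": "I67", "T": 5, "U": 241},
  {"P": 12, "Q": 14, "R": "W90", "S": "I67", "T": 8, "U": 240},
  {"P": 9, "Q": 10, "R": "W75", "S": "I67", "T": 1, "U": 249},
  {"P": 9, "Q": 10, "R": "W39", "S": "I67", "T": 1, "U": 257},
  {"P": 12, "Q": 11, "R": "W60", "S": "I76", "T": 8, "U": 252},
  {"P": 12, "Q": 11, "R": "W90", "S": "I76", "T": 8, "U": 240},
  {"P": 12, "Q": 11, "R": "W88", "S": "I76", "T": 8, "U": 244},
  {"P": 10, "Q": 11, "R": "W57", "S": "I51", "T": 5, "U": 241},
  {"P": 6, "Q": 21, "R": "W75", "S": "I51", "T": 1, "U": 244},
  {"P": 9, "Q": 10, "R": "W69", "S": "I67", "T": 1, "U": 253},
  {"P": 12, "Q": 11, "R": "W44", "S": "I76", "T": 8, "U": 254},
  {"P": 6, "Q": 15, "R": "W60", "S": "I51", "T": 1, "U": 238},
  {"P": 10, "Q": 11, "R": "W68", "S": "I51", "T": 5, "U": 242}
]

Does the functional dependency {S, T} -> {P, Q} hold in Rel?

(S=I67, T=5): 2 rows → {P,Q} = (3, 18), (3, 18) ✓
(S=I67, T=8): 1 row → {P,Q} = (12, 14) ✓
(S=I67, T=1): 3 rows → {P,Q} = (9, 10), (9, 10), (9, 10) ✓
(S=I76, T=8): 4 rows → {P,Q} = (12, 11), (12, 11), (12, 11), (12, 11) ✓
(S=I51, T=5): 2 rows → {P,Q} = (10, 11), (10, 11) ✓
(S=I51, T=1): 2 rows → {P,Q} takes values {(6, 21), (6, 15)} — violation
Two rows agree on {S, T} but differ on {P, Q}, so {S, T} -> {P, Q} does not hold.

No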